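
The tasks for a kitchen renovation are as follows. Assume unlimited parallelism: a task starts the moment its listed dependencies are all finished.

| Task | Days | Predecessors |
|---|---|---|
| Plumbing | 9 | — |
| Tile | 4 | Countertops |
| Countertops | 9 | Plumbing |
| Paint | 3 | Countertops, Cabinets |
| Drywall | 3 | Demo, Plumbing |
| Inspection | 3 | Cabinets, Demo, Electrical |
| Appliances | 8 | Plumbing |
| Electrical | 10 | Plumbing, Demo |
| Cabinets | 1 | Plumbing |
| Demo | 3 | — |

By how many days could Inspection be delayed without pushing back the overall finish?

0

Plumbing→Electrical→Inspection = 9+10+3 = 22 sets the makespan at 22 days.
Inspection finishes as early as 22 and must finish by 22.
So Inspection can slip 22 − 22 = 0 days.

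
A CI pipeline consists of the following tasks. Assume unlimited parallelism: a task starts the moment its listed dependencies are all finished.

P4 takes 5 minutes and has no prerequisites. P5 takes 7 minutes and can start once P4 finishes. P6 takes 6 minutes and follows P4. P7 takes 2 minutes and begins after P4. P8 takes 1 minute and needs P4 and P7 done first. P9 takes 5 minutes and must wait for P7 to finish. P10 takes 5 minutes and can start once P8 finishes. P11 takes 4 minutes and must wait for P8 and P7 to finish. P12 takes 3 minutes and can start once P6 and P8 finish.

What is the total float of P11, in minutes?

The longest chain is P4→P6→P12 = 5+6+3 = 14; overall finish 14 minutes.
P11 finishes as early as 12 and must finish by 14.
Float = 14 − 12 = 2.

2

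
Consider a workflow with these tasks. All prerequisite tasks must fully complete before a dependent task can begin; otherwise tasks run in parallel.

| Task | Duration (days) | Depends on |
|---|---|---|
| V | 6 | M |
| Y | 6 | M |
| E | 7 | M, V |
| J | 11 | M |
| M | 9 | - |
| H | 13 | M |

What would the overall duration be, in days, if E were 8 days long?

23

As given, the longest chain is M→V→E = 9+6+7 = 22, so the finish is 22 days.
E lies on that path, so at 8 days the path becomes 23 days.
That remains the longest chain; total 23 days.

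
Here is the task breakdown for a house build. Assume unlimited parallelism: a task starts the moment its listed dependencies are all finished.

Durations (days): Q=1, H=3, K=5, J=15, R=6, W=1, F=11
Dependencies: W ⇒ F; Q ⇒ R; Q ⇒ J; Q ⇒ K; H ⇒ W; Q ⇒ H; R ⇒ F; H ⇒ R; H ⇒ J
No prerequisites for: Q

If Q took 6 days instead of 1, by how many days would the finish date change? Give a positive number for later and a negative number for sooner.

5

As given, the longest chain is Q→H→R→F = 1+3+6+11 = 21, so the finish is 21 days.
Q is on the critical path; changing it to 6 makes that path 26 days.
The critical path is still Q→H→R→F; finish is now 26 days.
Change in finish: 26 − 21 = +5 days.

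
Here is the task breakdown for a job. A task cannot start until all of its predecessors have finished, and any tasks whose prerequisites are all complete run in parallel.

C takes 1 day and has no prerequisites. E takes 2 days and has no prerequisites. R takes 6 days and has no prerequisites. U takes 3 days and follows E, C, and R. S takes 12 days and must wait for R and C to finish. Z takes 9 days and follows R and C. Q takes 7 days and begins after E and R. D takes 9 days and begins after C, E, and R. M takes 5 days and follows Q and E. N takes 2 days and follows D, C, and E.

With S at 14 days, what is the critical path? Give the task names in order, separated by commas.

Baseline: R→S = 6+12 = 18 → 18 days.
S lies on that path, so at 14 days the path becomes 20 days.
The critical path is still R→S; finish is now 20 days.

R, S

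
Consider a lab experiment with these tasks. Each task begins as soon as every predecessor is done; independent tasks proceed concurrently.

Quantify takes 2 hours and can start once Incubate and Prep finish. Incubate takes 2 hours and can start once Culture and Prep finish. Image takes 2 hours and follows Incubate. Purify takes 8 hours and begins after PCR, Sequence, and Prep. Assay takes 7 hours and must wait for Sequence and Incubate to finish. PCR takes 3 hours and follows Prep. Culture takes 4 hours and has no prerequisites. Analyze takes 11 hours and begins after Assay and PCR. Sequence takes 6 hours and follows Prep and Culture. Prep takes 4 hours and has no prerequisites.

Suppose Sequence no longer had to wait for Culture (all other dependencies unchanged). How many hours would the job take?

Before: longest chain Prep→Sequence→Assay→Analyze = 4+6+7+11 = 28, finish 28.
Dropping Culture→Sequence doesn't change Sequence's earliest start (4); another predecessor still binds.
The longest chain is now Prep→Sequence→Assay→Analyze = 4+6+7+11 = 28, so the job takes 28 hours.

28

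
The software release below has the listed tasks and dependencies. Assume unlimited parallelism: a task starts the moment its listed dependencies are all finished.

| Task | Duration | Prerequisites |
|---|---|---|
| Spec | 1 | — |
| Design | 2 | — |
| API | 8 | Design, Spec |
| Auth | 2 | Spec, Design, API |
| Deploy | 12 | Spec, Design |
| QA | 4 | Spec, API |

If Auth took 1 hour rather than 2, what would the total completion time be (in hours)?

14

The binding path is Design→API→QA = 2+8+4 = 14; finish at 14 hours.
The longest path through Auth is only 12 hours, so Auth has float 2.
That remains the longest chain; total 14 hours.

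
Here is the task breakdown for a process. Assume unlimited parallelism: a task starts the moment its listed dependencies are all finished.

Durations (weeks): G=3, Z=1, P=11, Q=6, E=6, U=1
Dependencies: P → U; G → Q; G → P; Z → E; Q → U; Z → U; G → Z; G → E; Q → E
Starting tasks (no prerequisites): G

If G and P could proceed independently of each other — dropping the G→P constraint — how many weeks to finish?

Original critical path: G→P→U = 3+11+1 = 15 ⇒ 15 weeks.
Without G→P, P's earliest start moves from 3 to 0.
New critical path: G→Q→E = 3+6+6 = 15 ⇒ 15 weeks.

15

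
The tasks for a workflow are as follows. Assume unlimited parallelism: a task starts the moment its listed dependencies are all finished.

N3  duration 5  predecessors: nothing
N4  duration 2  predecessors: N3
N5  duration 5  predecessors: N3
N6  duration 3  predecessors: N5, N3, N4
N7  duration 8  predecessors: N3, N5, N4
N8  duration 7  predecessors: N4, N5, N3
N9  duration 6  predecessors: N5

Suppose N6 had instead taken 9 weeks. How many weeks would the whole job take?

19

The binding path is N3→N5→N7 = 5+5+8 = 18; finish at 18 weeks.
The longest path through N6 is only 13 weeks, so N6 has float 5.
Now N3→N5→N6 = 5+5+9 = 19 is longest, so the finish becomes 19 weeks.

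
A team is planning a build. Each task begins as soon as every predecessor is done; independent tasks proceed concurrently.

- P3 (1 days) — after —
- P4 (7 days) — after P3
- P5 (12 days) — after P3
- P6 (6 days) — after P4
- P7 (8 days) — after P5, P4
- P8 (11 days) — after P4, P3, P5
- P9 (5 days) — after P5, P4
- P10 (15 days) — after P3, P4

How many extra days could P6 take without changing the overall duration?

10

P3→P5→P8 = 1+12+11 = 24 sets the makespan at 24 days.
The longest chain containing P6 totals 14 days.
So P6 can slip 24 − 14 = 10 days.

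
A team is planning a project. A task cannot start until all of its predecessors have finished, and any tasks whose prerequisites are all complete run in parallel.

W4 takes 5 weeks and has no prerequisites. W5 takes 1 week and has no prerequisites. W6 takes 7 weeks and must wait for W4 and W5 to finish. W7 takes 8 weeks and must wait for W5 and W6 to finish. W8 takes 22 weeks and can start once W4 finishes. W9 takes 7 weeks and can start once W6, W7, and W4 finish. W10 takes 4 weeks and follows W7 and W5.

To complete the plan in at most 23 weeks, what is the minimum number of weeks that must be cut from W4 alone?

Current finish: 27 weeks; target: 23.
W4 is on every critical path, so each week cut from W4 cuts the finish by one (this holds down to a finish of 23).
Need 27 − 23 = 4 weeks off W4 → W4 becomes 1 week, finish becomes 23.

4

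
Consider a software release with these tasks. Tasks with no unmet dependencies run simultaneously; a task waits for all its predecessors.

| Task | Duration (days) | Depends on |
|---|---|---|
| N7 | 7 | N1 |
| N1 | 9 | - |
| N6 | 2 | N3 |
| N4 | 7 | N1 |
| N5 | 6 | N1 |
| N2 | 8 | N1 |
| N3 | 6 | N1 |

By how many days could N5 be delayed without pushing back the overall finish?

Critical path: N1→N2 = 9+8 = 17, so the finish is 17 days.
The longest chain containing N5 totals 15 days.
So N5 can slip 17 − 15 = 2 days.

2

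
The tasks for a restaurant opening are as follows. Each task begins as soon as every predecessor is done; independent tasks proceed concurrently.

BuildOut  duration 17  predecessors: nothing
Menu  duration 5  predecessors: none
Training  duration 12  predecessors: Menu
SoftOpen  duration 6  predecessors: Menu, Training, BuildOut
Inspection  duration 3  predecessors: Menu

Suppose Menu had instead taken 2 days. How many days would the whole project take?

23

As given, the longest chain is Menu→Training→SoftOpen = 5+12+6 = 23, so the finish is 23 days.
Since Menu is critical, the -3 change carries straight to that chain (now 20 days).
New critical path: BuildOut→SoftOpen = 17+6 = 23 ⇒ 23 days.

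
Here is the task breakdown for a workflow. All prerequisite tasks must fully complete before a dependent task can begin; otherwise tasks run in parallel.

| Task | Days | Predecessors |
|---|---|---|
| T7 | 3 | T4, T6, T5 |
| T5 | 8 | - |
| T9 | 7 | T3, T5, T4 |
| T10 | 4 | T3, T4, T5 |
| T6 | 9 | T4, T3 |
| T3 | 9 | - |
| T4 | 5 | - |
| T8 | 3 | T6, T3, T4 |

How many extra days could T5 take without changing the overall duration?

The longest chain is T3→T6→T7 = 9+9+3 = 21; overall finish 21 days.
The longest chain containing T5 totals 15 days.
Slack of T5 = 6 − 0 = 6 days.

6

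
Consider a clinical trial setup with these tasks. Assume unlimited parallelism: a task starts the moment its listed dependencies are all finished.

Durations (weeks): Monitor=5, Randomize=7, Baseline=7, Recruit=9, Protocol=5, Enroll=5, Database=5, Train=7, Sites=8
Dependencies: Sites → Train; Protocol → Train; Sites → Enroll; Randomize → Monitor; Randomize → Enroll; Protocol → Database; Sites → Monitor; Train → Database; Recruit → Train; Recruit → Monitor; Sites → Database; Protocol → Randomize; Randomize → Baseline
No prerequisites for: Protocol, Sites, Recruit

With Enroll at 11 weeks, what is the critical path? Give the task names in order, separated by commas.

Protocol, Randomize, Enroll

The binding path is Recruit→Train→Database = 9+7+5 = 21; finish at 21 weeks.
Enroll has 4 weeks of float (longest path through it is 17).
Now Protocol→Randomize→Enroll = 5+7+11 = 23 is longest, so the finish becomes 23 weeks.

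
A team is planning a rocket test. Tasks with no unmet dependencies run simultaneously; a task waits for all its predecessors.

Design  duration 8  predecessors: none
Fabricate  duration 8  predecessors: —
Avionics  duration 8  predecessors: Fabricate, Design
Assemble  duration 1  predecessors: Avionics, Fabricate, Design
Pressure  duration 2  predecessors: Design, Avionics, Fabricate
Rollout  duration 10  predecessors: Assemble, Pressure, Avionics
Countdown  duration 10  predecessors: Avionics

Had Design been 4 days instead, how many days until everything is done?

28

The binding path is Design→Avionics→Pressure→Rollout = 8+8+2+10 = 28; finish at 28 days.
Design lies on that path, so at 4 days the path becomes 24 days.
The binding chain switches to Fabricate→Avionics→Pressure→Rollout = 8+8+2+10 = 28; finish 28 days.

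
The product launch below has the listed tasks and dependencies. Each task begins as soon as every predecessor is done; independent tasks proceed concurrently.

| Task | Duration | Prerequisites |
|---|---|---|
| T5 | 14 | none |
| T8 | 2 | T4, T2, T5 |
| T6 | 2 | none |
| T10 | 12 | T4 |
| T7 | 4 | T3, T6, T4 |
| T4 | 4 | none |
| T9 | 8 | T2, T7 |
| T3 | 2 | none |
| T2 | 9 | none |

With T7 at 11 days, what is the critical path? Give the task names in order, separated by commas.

T4, T7, T9

Baseline: T2→T9 = 9+8 = 17 → 17 days.
T7 is off the critical path — its longest chain is 16 days, giving 1 of slack.
New critical path: T4→T7→T9 = 4+11+8 = 23 ⇒ 23 days.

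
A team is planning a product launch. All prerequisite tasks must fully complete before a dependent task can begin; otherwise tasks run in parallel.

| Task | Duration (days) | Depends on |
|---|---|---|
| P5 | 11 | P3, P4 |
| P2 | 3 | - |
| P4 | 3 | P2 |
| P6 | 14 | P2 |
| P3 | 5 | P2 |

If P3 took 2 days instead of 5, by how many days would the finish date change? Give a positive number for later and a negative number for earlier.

Critical path before the change: P2→P3→P5 = 3+5+11 = 19 giving 19 days.
P3 is on the critical path; changing it to 2 makes that path 16 days.
The binding chain switches to P2→P4→P5 = 3+3+11 = 17; finish 17 days.
Change in finish: 17 − 19 = -2 days.

-2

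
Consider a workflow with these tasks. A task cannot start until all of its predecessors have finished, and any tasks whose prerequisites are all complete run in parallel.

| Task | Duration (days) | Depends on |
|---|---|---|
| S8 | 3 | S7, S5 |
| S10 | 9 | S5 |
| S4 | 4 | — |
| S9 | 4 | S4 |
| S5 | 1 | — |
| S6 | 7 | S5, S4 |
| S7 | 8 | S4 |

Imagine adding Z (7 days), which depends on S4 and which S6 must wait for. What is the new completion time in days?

Originally the job takes 15 days.
With Z inserted, S6 now waits for max(S5, S4, Z).
New critical path: S4→Z→S6 = 4+7+7 = 18 ⇒ 18 days.

18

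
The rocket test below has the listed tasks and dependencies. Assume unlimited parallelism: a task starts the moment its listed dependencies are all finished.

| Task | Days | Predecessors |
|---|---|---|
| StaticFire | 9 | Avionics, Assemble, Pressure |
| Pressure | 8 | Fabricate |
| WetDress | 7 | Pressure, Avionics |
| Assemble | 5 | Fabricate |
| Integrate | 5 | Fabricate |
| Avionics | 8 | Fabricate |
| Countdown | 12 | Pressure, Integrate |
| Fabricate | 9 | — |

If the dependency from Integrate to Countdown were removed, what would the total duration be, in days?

29

Before: longest chain Fabricate→Pressure→Countdown = 9+8+12 = 29, finish 29.
Dropping Integrate→Countdown doesn't change Countdown's earliest start (17); another predecessor still binds.
After: Fabricate→Pressure→Countdown = 9+8+12 = 29 → 29 days.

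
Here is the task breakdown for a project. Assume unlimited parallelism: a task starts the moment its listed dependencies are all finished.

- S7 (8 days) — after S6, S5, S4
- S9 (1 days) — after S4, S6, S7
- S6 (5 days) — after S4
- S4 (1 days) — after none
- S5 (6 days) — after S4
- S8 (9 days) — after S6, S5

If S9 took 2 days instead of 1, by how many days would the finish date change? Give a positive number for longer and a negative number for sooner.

Baseline: S4→S5→S7→S9 = 1+6+8+1 = 16 → 16 days.
S9 is on the critical path; changing it to 2 makes that path 17 days.
That remains the longest chain; total 17 days.
Change in finish: 17 − 16 = +1 days.

1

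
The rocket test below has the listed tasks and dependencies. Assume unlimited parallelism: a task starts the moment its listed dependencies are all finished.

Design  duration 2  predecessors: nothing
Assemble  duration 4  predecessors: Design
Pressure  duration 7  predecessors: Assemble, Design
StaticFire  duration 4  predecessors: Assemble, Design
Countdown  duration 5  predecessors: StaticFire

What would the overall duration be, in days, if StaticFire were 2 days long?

The binding path is Design→Assemble→StaticFire→Countdown = 2+4+4+5 = 15; finish at 15 days.
StaticFire is on the critical path; changing it to 2 makes that path 13 days.
The binding chain switches to Design→Assemble→Pressure = 2+4+7 = 13; finish 13 days.

13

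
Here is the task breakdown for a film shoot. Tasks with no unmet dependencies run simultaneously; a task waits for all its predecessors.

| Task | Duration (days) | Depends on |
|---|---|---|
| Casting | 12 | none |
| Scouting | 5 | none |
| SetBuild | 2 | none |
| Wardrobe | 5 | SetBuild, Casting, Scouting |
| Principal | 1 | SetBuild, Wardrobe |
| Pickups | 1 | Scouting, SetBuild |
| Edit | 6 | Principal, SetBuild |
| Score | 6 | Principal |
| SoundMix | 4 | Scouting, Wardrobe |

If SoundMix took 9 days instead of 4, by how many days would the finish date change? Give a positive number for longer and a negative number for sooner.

Baseline: Casting→Wardrobe→Principal→Edit = 12+5+1+6 = 24 → 24 days.
SoundMix is off the critical path — its longest chain is 21 days, giving 3 of slack.
The binding chain switches to Casting→Wardrobe→SoundMix = 12+5+9 = 26; finish 26 days.
Change in finish: 26 − 24 = +2 days.

2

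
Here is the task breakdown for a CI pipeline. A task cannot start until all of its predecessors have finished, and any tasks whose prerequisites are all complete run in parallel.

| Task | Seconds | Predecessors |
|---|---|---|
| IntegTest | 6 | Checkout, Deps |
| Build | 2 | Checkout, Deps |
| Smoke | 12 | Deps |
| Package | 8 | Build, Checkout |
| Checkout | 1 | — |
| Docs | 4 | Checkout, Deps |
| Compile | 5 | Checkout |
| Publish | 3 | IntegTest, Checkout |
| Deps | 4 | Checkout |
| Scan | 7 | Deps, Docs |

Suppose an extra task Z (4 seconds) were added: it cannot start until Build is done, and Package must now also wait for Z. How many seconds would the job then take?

19

Originally the job takes 17 seconds.
With Z inserted, Package now waits for max(Build, Checkout, Z).
New critical path: Checkout→Deps→Build→Z→Package = 1+4+2+4+8 = 19 ⇒ 19 seconds.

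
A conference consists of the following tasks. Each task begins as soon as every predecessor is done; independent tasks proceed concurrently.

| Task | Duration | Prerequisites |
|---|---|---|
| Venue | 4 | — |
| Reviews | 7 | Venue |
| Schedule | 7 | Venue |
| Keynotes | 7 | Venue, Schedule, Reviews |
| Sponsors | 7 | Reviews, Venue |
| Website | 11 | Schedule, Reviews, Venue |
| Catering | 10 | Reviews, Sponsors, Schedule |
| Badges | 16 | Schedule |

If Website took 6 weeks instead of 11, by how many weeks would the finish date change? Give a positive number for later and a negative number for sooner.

Critical path before the change: Venue→Reviews→Sponsors→Catering = 4+7+7+10 = 28 giving 28 weeks.
The longest path through Website is only 22 weeks, so Website has float 6.
That remains the longest chain; total 28 weeks.
Change in finish: 28 − 28 = +0 weeks.

0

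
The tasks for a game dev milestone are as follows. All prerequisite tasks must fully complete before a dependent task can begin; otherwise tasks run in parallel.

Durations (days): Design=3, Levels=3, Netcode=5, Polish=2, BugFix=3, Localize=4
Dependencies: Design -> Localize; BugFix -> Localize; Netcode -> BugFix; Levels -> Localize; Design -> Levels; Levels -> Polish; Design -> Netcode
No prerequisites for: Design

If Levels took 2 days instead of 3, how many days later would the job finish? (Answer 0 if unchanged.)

0

As given, the longest chain is Design→Netcode→BugFix→Localize = 3+5+3+4 = 15, so the finish is 15 days.
Levels is off the critical path — its longest chain is 10 days, giving 5 of slack.
The critical path is still Design→Netcode→BugFix→Localize; finish is now 15 days.
Change in finish: 15 − 15 = +0 days.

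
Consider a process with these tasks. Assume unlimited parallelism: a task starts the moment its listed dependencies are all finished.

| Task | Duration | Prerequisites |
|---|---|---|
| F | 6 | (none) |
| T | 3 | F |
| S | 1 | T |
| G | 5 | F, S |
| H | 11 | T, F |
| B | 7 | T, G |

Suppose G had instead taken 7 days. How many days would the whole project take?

24

The binding path is F→T→S→G→B = 6+3+1+5+7 = 22; finish at 22 days.
Since G is critical, the +2 change carries straight to that chain (now 24 days).
The critical path is still F→T→S→G→B; finish is now 24 days.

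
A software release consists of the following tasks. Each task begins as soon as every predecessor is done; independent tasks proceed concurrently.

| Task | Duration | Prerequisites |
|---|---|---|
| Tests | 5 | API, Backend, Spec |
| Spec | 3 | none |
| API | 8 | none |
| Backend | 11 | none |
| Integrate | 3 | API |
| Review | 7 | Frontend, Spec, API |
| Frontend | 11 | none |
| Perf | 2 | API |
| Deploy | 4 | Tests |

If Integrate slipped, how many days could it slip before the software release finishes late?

9

Critical path: Backend→Tests→Deploy = 11+5+4 = 20, so the finish is 20 days.
The longest chain containing Integrate totals 11 days.
Slack of Integrate = 17 − 8 = 9 days.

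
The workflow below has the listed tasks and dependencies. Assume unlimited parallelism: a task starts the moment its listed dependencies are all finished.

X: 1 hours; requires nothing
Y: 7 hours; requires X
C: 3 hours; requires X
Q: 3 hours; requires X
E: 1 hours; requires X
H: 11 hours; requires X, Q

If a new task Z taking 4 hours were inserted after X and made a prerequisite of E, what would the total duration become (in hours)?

15

Originally the job takes 15 hours.
With Z inserted, E now waits for max(X, Z).
New critical path: X→Q→H = 1+3+11 = 15 ⇒ 15 hours.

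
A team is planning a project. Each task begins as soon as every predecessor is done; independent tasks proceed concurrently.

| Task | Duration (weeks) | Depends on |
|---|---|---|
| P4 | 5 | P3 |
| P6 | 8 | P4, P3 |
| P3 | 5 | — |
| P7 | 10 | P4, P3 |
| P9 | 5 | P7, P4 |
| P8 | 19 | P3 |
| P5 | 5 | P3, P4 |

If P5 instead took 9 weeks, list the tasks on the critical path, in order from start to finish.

Actual critical path: P3→P4→P7→P9 = 5+5+10+5 = 25 ⇒ 25 weeks.
The longest path through P5 is only 15 weeks, so P5 has float 10.
No other chain overtakes it, so the finish is 25 weeks.

P3, P4, P7, P9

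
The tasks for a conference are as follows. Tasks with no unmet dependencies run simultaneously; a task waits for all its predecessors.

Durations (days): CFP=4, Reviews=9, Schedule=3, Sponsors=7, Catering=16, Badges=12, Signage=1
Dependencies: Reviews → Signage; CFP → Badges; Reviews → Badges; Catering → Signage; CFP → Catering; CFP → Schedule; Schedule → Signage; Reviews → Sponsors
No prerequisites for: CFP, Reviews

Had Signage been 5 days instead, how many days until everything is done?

Actual critical path: CFP→Catering→Signage = 4+16+1 = 21 ⇒ 21 days.
Signage is on the critical path; changing it to 5 makes that path 25 days.
That remains the longest chain; total 25 days.

25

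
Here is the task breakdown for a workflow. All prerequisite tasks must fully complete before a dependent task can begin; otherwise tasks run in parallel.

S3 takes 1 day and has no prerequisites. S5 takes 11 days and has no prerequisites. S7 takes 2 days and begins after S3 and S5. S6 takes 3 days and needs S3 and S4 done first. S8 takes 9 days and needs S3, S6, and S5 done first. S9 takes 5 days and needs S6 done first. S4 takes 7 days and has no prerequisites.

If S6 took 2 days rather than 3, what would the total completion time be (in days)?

The binding path is S5→S8 = 11+9 = 20; finish at 20 days.
The longest path through S6 is only 19 days, so S6 has float 1.
No other chain overtakes it, so the finish is 20 days.

20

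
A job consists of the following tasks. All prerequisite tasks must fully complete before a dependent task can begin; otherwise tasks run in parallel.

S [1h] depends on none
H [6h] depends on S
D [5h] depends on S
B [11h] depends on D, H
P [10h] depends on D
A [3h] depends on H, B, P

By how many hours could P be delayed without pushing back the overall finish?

Critical path: S→H→B→A = 1+6+11+3 = 21, so the finish is 21 hours.
Longest path through P: 19 hours (earliest finish 16, latest finish 18).
So P can slip 18 − 16 = 2 hours.

2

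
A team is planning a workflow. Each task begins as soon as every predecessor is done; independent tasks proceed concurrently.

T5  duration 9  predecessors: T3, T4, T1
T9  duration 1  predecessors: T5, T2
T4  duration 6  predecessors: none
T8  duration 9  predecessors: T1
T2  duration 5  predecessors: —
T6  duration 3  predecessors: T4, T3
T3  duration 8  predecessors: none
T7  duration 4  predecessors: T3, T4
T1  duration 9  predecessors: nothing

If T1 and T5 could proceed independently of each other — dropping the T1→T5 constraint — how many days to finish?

With the dependency in place, T1→T5→T9 = 9+9+1 = 19 sets the finish at 19 days.
Without T1→T5, T5's earliest start moves from 9 to 8.
After: T1→T8 = 9+9 = 18 → 18 days.

18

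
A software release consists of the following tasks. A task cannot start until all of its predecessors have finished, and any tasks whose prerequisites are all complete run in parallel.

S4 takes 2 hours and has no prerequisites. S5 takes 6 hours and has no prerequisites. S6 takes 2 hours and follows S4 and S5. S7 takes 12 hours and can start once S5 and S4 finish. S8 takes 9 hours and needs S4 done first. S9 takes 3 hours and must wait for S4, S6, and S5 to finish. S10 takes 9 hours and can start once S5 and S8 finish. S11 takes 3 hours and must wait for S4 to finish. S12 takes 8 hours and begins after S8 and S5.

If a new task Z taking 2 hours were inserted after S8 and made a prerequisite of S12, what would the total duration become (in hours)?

21

Originally the schedule takes 20 hours.
With Z inserted, S12 now waits for max(S8, S5, Z).
New critical path: S4→S8→Z→S12 = 2+9+2+8 = 21 ⇒ 21 hours.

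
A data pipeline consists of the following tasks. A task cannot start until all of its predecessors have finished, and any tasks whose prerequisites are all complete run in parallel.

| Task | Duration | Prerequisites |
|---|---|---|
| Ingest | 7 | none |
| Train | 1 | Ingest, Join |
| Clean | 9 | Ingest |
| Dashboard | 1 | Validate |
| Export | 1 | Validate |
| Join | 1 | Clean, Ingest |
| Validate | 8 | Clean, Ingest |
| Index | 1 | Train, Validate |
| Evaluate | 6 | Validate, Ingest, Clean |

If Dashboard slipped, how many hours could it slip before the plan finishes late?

The longest chain is Ingest→Clean→Validate→Evaluate = 7+9+8+6 = 30; overall finish 30 hours.
Longest path through Dashboard: 25 hours (earliest finish 25, latest finish 30).
Float = 30 − 25 = 5.

5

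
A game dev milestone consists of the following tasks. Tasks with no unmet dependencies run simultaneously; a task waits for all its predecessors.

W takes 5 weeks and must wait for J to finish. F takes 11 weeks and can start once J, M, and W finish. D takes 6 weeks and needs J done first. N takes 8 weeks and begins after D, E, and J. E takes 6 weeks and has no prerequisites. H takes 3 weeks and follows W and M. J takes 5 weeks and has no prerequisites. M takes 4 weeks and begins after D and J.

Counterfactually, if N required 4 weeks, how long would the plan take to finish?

26

Actual critical path: J→D→M→F = 5+6+4+11 = 26 ⇒ 26 weeks.
N is off the critical path — its longest chain is 19 weeks, giving 7 of slack.
No other chain overtakes it, so the finish is 26 weeks.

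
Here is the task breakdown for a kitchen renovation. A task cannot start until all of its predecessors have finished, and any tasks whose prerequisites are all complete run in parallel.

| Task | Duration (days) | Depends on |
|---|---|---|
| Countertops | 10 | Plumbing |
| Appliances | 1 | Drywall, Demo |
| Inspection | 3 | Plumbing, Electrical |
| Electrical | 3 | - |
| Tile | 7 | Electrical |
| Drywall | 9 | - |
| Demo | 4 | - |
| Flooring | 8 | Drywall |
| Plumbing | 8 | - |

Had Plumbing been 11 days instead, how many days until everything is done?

21

As given, the longest chain is Plumbing→Countertops = 8+10 = 18, so the finish is 18 days.
Plumbing lies on that path, so at 11 days the path becomes 21 days.
That remains the longest chain; total 21 days.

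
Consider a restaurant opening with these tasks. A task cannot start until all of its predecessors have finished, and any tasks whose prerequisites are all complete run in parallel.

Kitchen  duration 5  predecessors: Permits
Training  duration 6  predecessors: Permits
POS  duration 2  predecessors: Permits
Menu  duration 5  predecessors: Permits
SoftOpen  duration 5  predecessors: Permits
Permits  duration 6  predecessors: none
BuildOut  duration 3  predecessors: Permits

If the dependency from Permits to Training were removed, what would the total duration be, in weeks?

11

Before: longest chain Permits→Training = 6+6 = 12, finish 12.
Without Permits→Training, Training's earliest start moves from 6 to 0.
The longest chain is now Permits→Kitchen = 6+5 = 11, so the schedule takes 11 weeks.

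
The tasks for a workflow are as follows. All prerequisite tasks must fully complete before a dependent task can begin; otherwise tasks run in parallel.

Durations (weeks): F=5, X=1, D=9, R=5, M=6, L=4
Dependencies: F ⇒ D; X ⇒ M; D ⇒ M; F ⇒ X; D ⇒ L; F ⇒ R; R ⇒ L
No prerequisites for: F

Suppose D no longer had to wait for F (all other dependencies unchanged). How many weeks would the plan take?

Before: longest chain F→D→M = 5+9+6 = 20, finish 20.
Without F→D, D's earliest start moves from 5 to 0.
The longest chain is now D→M = 9+6 = 15, so the plan takes 15 weeks.

15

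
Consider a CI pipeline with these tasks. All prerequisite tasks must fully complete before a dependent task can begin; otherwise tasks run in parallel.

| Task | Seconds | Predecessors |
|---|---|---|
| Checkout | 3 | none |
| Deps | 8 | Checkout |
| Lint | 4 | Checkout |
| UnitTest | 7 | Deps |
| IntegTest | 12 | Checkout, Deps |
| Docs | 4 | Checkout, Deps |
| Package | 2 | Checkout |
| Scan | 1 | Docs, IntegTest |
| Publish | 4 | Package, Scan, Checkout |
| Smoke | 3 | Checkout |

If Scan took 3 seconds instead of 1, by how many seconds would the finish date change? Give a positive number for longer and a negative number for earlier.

2

As given, the longest chain is Checkout→Deps→IntegTest→Scan→Publish = 3+8+12+1+4 = 28, so the finish is 28 seconds.
Scan lies on that path, so at 3 seconds the path becomes 30 seconds.
The critical path is still Checkout→Deps→IntegTest→Scan→Publish; finish is now 30 seconds.
Change in finish: 30 − 28 = +2 seconds.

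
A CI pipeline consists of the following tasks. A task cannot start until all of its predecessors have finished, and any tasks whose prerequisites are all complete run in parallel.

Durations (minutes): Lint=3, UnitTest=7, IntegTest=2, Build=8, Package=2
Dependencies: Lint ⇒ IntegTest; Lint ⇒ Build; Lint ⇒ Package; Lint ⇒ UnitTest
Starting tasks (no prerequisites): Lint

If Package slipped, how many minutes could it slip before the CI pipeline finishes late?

6

The longest chain is Lint→Build = 3+8 = 11; overall finish 11 minutes.
Longest path through Package: 5 minutes (earliest finish 5, latest finish 11).
So Package can slip 11 − 5 = 6 minutes.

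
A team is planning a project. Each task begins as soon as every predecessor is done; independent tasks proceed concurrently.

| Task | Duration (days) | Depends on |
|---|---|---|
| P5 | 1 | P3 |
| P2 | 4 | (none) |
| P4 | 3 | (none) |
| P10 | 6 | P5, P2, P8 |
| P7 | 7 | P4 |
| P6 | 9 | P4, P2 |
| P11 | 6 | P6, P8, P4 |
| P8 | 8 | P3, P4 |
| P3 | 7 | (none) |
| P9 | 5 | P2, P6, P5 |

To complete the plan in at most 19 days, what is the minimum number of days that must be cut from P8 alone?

Current finish: 21 days; target: 19.
P8 is on every critical path, so each day cut from P8 cuts the finish by one (this holds down to a finish of 19).
Need 21 − 19 = 2 days off P8 → P8 becomes 6 days, finish becomes 19.

2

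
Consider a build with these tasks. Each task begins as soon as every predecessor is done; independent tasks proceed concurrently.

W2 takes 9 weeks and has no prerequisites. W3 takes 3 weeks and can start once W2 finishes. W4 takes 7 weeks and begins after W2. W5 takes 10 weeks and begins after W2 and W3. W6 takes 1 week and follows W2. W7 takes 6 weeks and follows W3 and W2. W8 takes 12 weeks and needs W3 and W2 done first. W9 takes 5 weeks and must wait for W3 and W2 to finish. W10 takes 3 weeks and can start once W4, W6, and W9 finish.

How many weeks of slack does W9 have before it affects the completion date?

Critical path: W2→W3→W8 = 9+3+12 = 24, so the finish is 24 weeks.
W9 finishes as early as 17 and must finish by 21.
Float = 24 − 20 = 4.

4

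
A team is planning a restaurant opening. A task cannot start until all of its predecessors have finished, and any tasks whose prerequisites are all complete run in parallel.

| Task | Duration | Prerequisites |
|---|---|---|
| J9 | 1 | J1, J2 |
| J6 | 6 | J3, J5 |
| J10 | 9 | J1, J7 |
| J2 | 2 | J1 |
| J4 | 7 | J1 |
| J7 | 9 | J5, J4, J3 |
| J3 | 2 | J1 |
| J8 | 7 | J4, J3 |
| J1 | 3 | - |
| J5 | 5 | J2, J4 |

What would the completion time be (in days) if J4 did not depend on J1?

30

Before: longest chain J1→J4→J5→J7→J10 = 3+7+5+9+9 = 33, finish 33.
Without J1→J4, J4's earliest start moves from 3 to 0.
After: J4→J5→J7→J10 = 7+5+9+9 = 30 → 30 days.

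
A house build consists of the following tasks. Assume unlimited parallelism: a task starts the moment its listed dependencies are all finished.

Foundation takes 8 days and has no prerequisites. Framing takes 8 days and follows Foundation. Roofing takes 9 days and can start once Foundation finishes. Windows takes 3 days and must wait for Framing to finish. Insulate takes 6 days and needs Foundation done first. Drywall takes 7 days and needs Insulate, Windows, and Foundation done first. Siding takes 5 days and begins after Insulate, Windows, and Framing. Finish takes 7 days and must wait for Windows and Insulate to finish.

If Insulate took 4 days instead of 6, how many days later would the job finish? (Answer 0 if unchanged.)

Critical path before the change: Foundation→Framing→Windows→Drywall = 8+8+3+7 = 26 giving 26 days.
Insulate is off the critical path — its longest chain is 21 days, giving 5 of slack.
The critical path is still Foundation→Framing→Windows→Drywall; finish is now 26 days.
Change in finish: 26 − 26 = +0 days.

0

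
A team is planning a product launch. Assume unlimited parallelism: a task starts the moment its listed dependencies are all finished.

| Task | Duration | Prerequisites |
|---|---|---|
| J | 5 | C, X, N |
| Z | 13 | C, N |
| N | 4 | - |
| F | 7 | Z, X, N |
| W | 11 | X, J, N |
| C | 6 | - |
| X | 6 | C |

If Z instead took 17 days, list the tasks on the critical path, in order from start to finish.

The binding path is C→X→J→W = 6+6+5+11 = 28; finish at 28 days.
The longest path through Z is only 26 days, so Z has float 2.
New critical path: C→Z→F = 6+17+7 = 30 ⇒ 30 days.

C, Z, F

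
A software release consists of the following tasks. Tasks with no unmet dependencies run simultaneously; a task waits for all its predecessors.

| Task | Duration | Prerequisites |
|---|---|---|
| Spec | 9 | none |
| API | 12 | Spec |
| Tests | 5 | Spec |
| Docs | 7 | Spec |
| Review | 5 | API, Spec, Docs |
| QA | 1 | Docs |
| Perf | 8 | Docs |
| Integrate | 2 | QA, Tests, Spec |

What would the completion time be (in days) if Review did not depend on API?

24

Before: longest chain Spec→API→Review = 9+12+5 = 26, finish 26.
Without API→Review, Review's earliest start moves from 21 to 16.
The longest chain is now Spec→Docs→Perf = 9+7+8 = 24, so the schedule takes 24 days.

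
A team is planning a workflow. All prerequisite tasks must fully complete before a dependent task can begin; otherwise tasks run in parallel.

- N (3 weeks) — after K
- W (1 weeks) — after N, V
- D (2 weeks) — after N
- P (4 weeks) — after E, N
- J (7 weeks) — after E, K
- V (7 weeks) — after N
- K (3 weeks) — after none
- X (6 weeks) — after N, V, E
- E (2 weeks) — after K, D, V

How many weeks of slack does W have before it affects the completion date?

The longest chain is K→N→V→E→J = 3+3+7+2+7 = 22; overall finish 22 weeks.
The longest chain containing W totals 14 weeks.
So W can slip 22 − 14 = 8 weeks.

8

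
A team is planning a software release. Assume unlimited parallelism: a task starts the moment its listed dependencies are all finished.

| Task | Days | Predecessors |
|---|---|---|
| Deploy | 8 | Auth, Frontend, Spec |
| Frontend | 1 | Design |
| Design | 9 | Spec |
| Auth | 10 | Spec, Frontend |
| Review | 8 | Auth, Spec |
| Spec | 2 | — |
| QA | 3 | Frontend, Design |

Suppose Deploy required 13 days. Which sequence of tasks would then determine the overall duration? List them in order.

Spec, Design, Frontend, Auth, Deploy

Critical path before the change: Spec→Design→Frontend→Auth→Deploy = 2+9+1+10+8 = 30 giving 30 days.
Deploy lies on that path, so at 13 days the path becomes 35 days.
That remains the longest chain; total 35 days.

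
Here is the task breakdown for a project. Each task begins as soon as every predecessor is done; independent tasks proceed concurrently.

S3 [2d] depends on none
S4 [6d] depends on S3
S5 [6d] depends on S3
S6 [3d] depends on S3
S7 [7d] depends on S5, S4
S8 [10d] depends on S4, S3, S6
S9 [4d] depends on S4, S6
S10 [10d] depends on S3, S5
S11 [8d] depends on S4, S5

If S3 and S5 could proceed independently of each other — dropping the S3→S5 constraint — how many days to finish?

Before: longest chain S3→S4→S8 = 2+6+10 = 18, finish 18.
Without S3→S5, S5's earliest start moves from 2 to 0.
The longest chain is now S3→S4→S8 = 2+6+10 = 18, so the schedule takes 18 days.

18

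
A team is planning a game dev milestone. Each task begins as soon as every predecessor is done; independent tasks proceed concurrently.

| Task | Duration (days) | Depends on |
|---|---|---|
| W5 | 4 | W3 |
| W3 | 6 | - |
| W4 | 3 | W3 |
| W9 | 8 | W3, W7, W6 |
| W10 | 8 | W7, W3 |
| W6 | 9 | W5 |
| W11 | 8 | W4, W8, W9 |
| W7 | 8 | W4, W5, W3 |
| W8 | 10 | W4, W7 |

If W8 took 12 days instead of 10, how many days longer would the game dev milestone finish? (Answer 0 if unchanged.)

2

The binding path is W3→W5→W7→W8→W11 = 6+4+8+10+8 = 36; finish at 36 days.
W8 lies on that path, so at 12 days the path becomes 38 days.
That remains the longest chain; total 38 days.
Change in finish: 38 − 36 = +2 days.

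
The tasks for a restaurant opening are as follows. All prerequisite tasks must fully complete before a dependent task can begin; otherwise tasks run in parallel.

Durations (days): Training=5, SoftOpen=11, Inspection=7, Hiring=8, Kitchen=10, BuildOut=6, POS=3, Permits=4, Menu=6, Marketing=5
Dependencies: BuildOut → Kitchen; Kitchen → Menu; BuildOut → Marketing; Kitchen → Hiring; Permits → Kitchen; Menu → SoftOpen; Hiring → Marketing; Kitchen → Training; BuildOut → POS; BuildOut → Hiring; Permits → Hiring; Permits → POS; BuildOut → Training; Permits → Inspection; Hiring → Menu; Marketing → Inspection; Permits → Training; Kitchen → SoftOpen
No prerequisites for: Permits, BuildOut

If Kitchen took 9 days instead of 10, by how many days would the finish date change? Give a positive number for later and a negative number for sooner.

As given, the longest chain is BuildOut→Kitchen→Hiring→Menu→SoftOpen = 6+10+8+6+11 = 41, so the finish is 41 days.
Kitchen lies on that path, so at 9 days the path becomes 40 days.
The critical path is still BuildOut→Kitchen→Hiring→Menu→SoftOpen; finish is now 40 days.
Change in finish: 40 − 41 = -1 days.

-1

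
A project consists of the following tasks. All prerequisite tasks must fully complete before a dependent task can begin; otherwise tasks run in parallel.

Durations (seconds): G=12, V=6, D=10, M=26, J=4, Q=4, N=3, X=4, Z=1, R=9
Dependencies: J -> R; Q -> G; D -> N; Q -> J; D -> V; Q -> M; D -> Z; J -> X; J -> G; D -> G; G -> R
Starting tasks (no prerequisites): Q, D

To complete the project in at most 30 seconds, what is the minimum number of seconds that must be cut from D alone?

1

Current finish: 31 seconds; target: 30.
D is on every critical path, so each second cut from D cuts the finish by one (this holds down to a finish of 30).
Need 31 − 30 = 1 second off D → D becomes 9 seconds, finish becomes 30.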